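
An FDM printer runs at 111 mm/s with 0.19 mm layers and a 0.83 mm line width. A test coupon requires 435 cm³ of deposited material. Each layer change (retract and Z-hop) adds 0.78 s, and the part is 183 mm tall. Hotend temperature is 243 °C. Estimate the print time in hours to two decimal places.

Line area: 0.19 × 0.83 → 0.1577 mm².
Total extruded path = 435000/0.1577 = 2758402 mm.
Extrusion time: 2758402 / 111 → 24850.5 s.
Layer count = ceil(183 / 0.19) = 964.
Z-hop total = 964 × 0.78, so 751.92 s.
Total = 24850.5 + 751.92 = 25602.42 s = 7.11 hours.

7.11 hours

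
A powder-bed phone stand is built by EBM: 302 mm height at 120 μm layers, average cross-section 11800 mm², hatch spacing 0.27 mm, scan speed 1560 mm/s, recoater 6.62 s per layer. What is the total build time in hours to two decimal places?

24.22 hours

Number of layers: 302 / 0.12 → 2517 (rounded up).
Per-layer scan distance: 11800 / 0.27 → 43703.7 mm.
Scan time per layer = 43703.7 / 1560 = 28.0152 s.
Per-layer time = 28.0152 + 6.62, so 34.6352 s.
Build time = 2517 × 34.6352 = 87176.7984 s = 24.22 hours.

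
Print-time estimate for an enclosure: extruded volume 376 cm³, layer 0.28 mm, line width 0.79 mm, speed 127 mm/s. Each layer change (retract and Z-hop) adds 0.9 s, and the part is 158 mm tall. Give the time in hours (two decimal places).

Bead cross-section = 0.28 × 0.79, so 0.2212 mm².
Toolpath length = 376 cm³ / 0.2212 mm² = 376000 / 0.2212 = 1699819.2 mm.
Extrusion time = 1699819.2 / 127 = 13384.4 s.
Layers = ⌈158/0.28⌉ = 565.
Non-print overhead = 565 × 0.9, so 508.5 s.
Total = 13384.4 + 508.5 = 13892.9 s = 3.86 hours.

3.86 hours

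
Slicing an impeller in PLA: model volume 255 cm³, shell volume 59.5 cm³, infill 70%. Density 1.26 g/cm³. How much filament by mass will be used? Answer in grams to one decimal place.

247.4 g

Volume inside the shell = 255 − 59.5 = 195.5 cm³.
Infill deposited: 0.70 × 195.5 → 136.85 cm³.
Deposited volume = 59.5 + 136.85, so 196.35 cm³.
Mass = 196.35 × 1.26, so 247.401 g.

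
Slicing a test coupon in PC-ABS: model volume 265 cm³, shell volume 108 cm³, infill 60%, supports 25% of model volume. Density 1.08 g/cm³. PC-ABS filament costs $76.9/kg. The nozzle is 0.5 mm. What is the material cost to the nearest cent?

$22.30

Interior volume = 265 − 108 = 157 cm³.
Infill volume = 0.60 × 157, so 94.2 cm³.
Support: 0.25 × 265 → 66.25 cm³.
Total printed volume: 108 + 94.2 + 66.25 → 268.45 cm³.
Mass: 268.45 × 1.08 → 289.926 g.
Cost = 289.926 g / 1000 × $76.9/kg = $22.30.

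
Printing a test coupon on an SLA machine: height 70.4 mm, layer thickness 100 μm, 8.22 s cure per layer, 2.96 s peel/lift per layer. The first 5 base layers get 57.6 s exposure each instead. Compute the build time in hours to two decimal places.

2.25 hours

Layer count = ceil(70.4 / 0.1) = 704.
Base layers = 5 × (57.6 + 2.96), so 302.8 s.
Normal layers: 699 × (8.22 + 2.96) → 7814.82 s.
Total = 302.8 + 7814.82 = 8117.62 s = 2.25 hours.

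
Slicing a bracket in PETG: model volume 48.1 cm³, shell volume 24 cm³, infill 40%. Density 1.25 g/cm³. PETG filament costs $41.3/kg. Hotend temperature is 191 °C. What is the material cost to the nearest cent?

$1.74

Infill region = 48.1 − 24, so 24.1 cm³.
Infill volume = 0.40 × 24.1 = 9.64 cm³.
Deposited volume = 24 + 9.64 = 33.64 cm³.
Mass: 33.64 × 1.25 → 42.05 g.
Cost = 42.05 g / 1000 × $41.3/kg = $1.74.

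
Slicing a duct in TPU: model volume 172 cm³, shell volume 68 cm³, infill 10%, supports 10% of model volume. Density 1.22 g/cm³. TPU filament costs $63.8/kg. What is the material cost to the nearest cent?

$7.44

Infill region: 172 − 68 → 104 cm³.
Infill deposited = 0.10 × 104 = 10.4 cm³.
Support: 0.10 × 172 → 17.2 cm³.
Total printed volume = 68 + 10.4 + 17.2, so 95.6 cm³.
Mass: 95.6 × 1.22 → 116.632 g.
Cost = 116.632 g / 1000 × $63.8/kg = $7.44.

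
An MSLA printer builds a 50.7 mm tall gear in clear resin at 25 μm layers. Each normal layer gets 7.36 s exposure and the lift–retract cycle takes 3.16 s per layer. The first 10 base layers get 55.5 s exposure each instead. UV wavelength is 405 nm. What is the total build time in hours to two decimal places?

Number of layers: 50.7 / 0.025 → 2028 (rounded up).
Bottom layers = 10 × (55.5 + 3.16), so 586.6 s.
Remaining layers = 2018 × (7.36 + 3.16), so 21229.36 s.
Sum: 586.6 + 21229.36 = 21815.96 s → 6.06 hours.

6.06 hours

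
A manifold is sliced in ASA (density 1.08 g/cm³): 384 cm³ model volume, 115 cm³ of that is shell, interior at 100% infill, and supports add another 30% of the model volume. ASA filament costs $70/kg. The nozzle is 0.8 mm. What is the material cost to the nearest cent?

$37.74

Volume inside the shell = 384 − 115, so 269 cm³.
Infill deposited = 1.00 × 269 = 269 cm³.
Support: 0.30 × 384 → 115.2 cm³.
Deposited volume: 115 + 269 + 115.2 → 499.2 cm³.
Mass: 499.2 × 1.08 → 539.136 g.
Cost = 539.136 g / 1000 × $70/kg = $37.74.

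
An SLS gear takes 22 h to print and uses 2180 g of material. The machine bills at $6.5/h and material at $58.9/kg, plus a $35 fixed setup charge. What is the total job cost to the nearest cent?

Machine-time cost: 6.5 × 22 → $143.00.
Material charge = 58.9 × 2180/1000 = $128.402.
Adding setup: 143.00 + 128.402 + 35 → 306.402 ≈ $306.40.

$306.40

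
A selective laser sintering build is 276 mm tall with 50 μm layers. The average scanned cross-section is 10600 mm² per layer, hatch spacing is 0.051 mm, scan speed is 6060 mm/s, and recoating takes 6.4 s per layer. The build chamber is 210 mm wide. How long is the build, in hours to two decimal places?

Layers = ⌈276/0.05⌉ = 5520.
Per-layer scan distance: 10600 / 0.051 → 207843.1 mm.
Laser time per layer: 207843.1 / 6060 → 34.2975 s.
Time per layer = 34.2975 + 6.4, so 40.6975 s.
Total: 5520 × 40.6975 s = 224650.2 s → 62.40 hours.

62.40 hours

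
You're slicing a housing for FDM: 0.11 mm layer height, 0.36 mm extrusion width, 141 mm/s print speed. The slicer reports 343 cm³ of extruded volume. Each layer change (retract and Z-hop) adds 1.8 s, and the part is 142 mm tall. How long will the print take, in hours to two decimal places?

17.71 hours

Line area = 0.11 × 0.36 = 0.0396 mm².
Path length: 343000 mm³ / 0.0396 mm² → 8661616.2 mm.
Print-move time = 8661616.2 / 141, so 61429.9 s.
Layer count = ceil(142 / 0.11) = 1291.
Z-hop total = 1291 × 1.8, so 2323.8 s.
Total = 61429.9 + 2323.8 = 63753.7 s = 17.71 hours.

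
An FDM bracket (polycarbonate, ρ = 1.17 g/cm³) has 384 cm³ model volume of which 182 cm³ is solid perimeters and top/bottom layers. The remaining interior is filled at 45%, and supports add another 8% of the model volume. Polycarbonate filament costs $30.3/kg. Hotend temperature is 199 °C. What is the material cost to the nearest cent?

$10.76

Volume inside the shell = 384 − 182 = 202 cm³.
Infill deposited: 0.45 × 202 → 90.9 cm³.
Support: 0.08 × 384 → 30.72 cm³.
Total printed volume: 182 + 90.9 + 30.72 → 303.62 cm³.
Mass = 303.62 × 1.17 = 355.2354 g.
At $30.3/kg: 355.2354/1000 × 30.3 = $10.76.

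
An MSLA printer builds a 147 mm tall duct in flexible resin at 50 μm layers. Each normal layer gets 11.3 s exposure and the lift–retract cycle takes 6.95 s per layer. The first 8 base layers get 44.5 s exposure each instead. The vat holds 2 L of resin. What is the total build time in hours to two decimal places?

Layer count = ceil(147 / 0.05) = 2940.
Bottom layers: 8 × (44.5 + 6.95) → 411.6 s.
Remaining layers: 2932 × (11.3 + 6.95) → 53509 s.
Sum: 411.6 + 53509 = 53920.6 s → 14.98 hours.

14.98 hours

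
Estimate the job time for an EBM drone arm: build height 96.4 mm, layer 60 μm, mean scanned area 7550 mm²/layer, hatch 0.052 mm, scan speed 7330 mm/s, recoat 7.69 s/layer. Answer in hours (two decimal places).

Layer count = ceil(96.4 / 0.06) = 1607.
Per-layer scan distance = 7550 / 0.052, so 145192.3 mm.
Beam time per layer: 145192.3 / 7330 → 19.808 s.
Layer cycle: 19.808 + 7.69 → 27.498 s.
1607 layers × 27.498 s/layer = 44189.286 s, i.e. 12.27 hours.

12.27 hours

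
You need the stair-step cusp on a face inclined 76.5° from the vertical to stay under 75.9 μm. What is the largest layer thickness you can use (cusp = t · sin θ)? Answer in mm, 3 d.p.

0.078 mm

sin(76.5°) = 0.9724; t_max = 0.0759/0.9724 = 0.078 mm.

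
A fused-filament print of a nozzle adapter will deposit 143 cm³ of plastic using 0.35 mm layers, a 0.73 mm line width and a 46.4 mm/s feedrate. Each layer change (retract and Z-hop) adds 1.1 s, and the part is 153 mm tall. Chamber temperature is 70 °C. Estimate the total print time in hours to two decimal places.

Extrusion cross-section: 0.35 × 0.73 → 0.2555 mm².
Toolpath length = 143 cm³ / 0.2555 mm² = 143000 / 0.2555 = 559686.9 mm.
Print-move time: 559686.9 / 46.4 → 12062.2 s.
Layers = ⌈153/0.35⌉ = 438.
Z-hop total = 438 × 1.1 = 481.8 s.
Total = 12062.2 + 481.8 = 12544 s = 3.48 hours.

3.48 hours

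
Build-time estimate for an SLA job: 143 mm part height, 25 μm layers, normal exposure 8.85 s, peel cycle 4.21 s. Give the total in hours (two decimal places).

20.75 hours

Layer count = ceil(143 / 0.025) = 5720.
Cycle time = 8.85 + 4.21 = 13.06 s.
Build time: 5720 × 13.06 s = 74703.2 s, i.e. 20.75 hours.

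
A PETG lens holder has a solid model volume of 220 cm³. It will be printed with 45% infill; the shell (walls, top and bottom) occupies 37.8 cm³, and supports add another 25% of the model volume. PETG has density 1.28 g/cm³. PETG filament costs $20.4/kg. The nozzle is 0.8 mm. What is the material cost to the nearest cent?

Volume inside the shell: 220 − 37.8 → 182.2 cm³.
Infill volume = 0.45 × 182.2, so 81.99 cm³.
Support = 0.25 × 220 = 55 cm³.
Total printed volume: 37.8 + 81.99 + 55 → 174.79 cm³.
Mass = 174.79 × 1.28, so 223.7312 g.
Cost = 223.7312 g / 1000 × $20.4/kg = $4.56.

$4.56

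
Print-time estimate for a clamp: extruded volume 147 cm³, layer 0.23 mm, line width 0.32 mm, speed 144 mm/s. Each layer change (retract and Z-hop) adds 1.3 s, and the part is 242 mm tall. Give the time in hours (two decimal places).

Bead cross-section: 0.23 × 0.32 → 0.0736 mm².
Path length: 147000 mm³ / 0.0736 mm² → 1997282.6 mm.
Print-move time: 1997282.6 / 144 → 13870 s.
Layers = ⌈242/0.23⌉ = 1053.
Layer-change overhead: 1053 × 1.3 → 1368.9 s.
Altogether 13870 + 1368.9 = 15238.9 s, i.e. 4.23 hours.

4.23 hours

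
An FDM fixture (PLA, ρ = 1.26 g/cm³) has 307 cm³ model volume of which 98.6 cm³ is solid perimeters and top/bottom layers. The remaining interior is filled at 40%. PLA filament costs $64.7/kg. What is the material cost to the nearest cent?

Interior volume = 307 − 98.6, so 208.4 cm³.
Infill volume = 0.40 × 208.4 = 83.36 cm³.
Deposited volume = 98.6 + 83.36 = 181.96 cm³.
Mass: 181.96 × 1.26 → 229.2696 g.
Cost = 229.2696 g / 1000 × $64.7/kg = $14.83.

$14.83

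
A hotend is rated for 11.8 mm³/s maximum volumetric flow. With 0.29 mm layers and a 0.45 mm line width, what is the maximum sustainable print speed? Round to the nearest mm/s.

90 mm/s

A = 0.29 × 0.45 = 0.1305 mm².
v_max = Q/A = 11.8/0.1305 = 90.42 mm/s → 90 mm/s.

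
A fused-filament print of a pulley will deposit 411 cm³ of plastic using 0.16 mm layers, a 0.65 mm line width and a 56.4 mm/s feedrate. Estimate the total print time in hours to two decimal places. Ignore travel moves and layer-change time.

19.46 hours

Line area: 0.16 × 0.65 → 0.104 mm².
Total extruded path = 411000/0.104 = 3951923.1 mm.
Extrusion time = 3951923.1 / 56.4 = 70069.6 s.
That's 70069.6 s → 19.46 hours.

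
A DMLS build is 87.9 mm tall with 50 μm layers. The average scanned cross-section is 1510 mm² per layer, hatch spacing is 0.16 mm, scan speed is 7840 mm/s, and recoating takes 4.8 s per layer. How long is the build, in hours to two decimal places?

Number of layers: 87.9 / 0.05 → 1758 (rounded up).
Scan path per layer = 1510 / 0.16 = 9437.5 mm.
Per-layer scan time: 9437.5 / 7840 → 1.2038 s.
Layer cycle = 1.2038 + 4.8, so 6.0038 s.
Total: 1758 × 6.0038 s = 10554.6804 s → 2.93 hours.

2.93 hours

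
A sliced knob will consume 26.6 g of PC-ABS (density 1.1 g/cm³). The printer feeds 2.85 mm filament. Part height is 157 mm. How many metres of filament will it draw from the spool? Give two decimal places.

3.79 m

Volume = 26.6 g / 1.1 g·cm⁻³ = 24.1818 cm³ = 24181.8 mm³.
Filament cross-section = π × (2.85/2)² = 6.3794 mm².
Length = 24181.8 / 6.3794 = 3790.61 mm = 3.79 m.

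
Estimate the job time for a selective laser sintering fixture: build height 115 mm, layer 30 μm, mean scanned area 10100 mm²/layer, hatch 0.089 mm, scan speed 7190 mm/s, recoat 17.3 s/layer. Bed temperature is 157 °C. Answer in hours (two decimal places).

Number of layers: 115 / 0.03 → 3834 (rounded up).
Hatch length per layer = 10100 / 0.089 = 113483.1 mm.
Scan time per layer = 113483.1 / 7190, so 15.7835 s.
Time per layer = 15.7835 + 17.3, so 33.0835 s.
Total: 3834 × 33.0835 s = 126842.139 s → 35.23 hours.

35.23 hours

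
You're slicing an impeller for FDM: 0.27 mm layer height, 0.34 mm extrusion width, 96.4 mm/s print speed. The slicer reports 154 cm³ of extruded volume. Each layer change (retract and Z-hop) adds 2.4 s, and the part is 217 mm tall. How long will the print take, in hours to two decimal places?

Bead cross-section = 0.27 × 0.34 = 0.0918 mm².
Total extruded path = 154000/0.0918 = 1677559.9 mm.
Print-move time = 1677559.9 / 96.4, so 17402.1 s.
Number of layers: 217 / 0.27 → 804 (rounded up).
Layer-change overhead: 804 × 2.4 → 1929.6 s.
Altogether 17402.1 + 1929.6 = 19331.7 s, i.e. 5.37 hours.

5.37 hours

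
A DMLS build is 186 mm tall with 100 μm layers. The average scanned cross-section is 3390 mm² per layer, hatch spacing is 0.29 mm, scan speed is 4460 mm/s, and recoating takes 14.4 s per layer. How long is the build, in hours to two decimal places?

8.79 hours

Number of layers: 186 / 0.1 → 1860 (rounded up).
Per-layer scan distance: 3390 / 0.29 → 11689.7 mm.
Per-layer scan time: 11689.7 / 4460 → 2.621 s.
Layer cycle = 2.621 + 14.4, so 17.021 s.
Total: 1860 × 17.021 s = 31659.06 s → 8.79 hours.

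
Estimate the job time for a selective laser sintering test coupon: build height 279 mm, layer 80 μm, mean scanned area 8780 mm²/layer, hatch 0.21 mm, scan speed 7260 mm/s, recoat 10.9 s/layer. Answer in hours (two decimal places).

Layers = ⌈279/0.08⌉ = 3488.
Per-layer scan distance = 8780 / 0.21 = 41809.5 mm.
Scan time per layer: 41809.5 / 7260 → 5.7589 s.
Per-layer time = 5.7589 + 10.9 = 16.6589 s.
Build time = 3488 × 16.6589 = 58106.2432 s = 16.14 hours.

16.14 hours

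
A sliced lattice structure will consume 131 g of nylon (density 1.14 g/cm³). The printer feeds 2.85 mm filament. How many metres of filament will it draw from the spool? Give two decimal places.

Volume = 131 g / 1.14 g·cm⁻³ = 114.9123 cm³ = 114912.3 mm³.
A = π r² = π × 1.425² = 6.3794 mm².
L = V/A = 114912.3/6.3794 = 18013.03 mm → 18.01 m.

18.01 m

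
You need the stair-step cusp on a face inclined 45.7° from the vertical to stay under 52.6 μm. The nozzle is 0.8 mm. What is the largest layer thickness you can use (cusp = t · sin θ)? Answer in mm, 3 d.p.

t = h_c / sin θ = 0.0526 / 0.7157 = 0.073 mm.

0.073 mm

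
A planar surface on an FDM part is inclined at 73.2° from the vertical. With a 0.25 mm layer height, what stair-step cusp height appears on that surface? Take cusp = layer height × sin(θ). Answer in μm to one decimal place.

sin(73.2°) = 0.9573, so cusp = 0.25 × 0.9573 = 0.239325 mm → 239.3 μm.

239.3 μm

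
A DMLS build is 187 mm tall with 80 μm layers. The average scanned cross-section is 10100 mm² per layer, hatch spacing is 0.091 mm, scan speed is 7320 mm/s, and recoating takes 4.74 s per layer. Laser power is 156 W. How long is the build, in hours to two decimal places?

12.93 hours

Layers = ⌈187/0.08⌉ = 2338.
Hatch length per layer: 10100 / 0.091 → 110989 mm.
Laser time per layer: 110989 / 7320 → 15.1624 s.
Time per layer: 15.1624 + 4.74 → 19.9024 s.
Build time = 2338 × 19.9024 = 46531.8112 s = 12.93 hours.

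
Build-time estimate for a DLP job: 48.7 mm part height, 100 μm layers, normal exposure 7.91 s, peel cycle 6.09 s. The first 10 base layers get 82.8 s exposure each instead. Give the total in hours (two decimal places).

2.10 hours

Layers = ⌈48.7/0.1⌉ = 487.
Burn-in layers = 10 × (82.8 + 6.09), so 888.9 s.
Normal layers = 477 × (7.91 + 6.09), so 6678 s.
Total = 888.9 + 6678 = 7566.9 s = 2.10 hours.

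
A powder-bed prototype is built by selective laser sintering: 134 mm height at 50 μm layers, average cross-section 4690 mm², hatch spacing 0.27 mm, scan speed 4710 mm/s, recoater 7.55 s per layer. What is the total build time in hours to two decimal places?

8.37 hours

Layers = ⌈134/0.05⌉ = 2680.
Per-layer scan distance: 4690 / 0.27 → 17370.4 mm.
Per-layer scan time = 17370.4 / 4710, so 3.688 s.
Layer cycle = 3.688 + 7.55 = 11.238 s.
2680 layers × 11.238 s/layer = 30117.84 s, i.e. 8.37 hours.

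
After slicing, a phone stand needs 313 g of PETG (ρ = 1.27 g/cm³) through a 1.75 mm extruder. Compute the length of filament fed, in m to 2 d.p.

102.46 m

Volume = 313 g / 1.27 g·cm⁻³ = 246.4567 cm³ = 246456.7 mm³.
A = π r² = π × 0.875² = 2.4053 mm².
L = V/A = 246456.7/2.4053 = 102464.02 mm → 102.46 m.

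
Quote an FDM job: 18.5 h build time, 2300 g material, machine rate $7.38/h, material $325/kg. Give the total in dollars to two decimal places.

$884.03

Time charge: 7.38 × 18.5 → $136.53.
Material charge: 325 × 2300/1000 → $747.50.
Job cost: 136.53 + 747.50 = $884.03.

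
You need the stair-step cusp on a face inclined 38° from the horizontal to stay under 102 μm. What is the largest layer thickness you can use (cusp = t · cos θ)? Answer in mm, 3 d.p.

t = h_c / cos θ = 0.102 / 0.7880 = 0.129 mm.

0.129 mm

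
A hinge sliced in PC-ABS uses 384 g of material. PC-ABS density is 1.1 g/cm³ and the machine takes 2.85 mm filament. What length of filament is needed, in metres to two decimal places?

54.72 m

Extruded volume: 384/1.1 = 349.0909 cm³ (349090.9 mm³).
Cross-section of 2.85 mm filament: π·(2.85/2)² = 6.3794 mm².
L = V/A = 349090.9/6.3794 = 54721.59 mm → 54.72 m.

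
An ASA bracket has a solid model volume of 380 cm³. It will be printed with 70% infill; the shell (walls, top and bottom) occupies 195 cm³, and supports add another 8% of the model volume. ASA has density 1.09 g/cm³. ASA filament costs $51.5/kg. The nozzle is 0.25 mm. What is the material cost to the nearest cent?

$19.92

Interior volume = 380 − 195 = 185 cm³.
Deposited infill = 0.70 × 185 = 129.5 cm³.
Support = 0.08 × 380, so 30.4 cm³.
Total extruded = 195 + 129.5 + 30.4 = 354.9 cm³.
Mass = 354.9 × 1.09 = 386.841 g.
Cost = 386.841 g / 1000 × $51.5/kg = $19.92.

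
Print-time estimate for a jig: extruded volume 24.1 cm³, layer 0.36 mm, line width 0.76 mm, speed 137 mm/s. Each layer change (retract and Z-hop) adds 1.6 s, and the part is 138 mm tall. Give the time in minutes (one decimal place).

21.0 minutes

Bead cross-section = 0.36 × 0.76 = 0.2736 mm².
Toolpath length = 24.1 cm³ / 0.2736 mm² = 24100 / 0.2736 = 88084.8 mm.
Time extruding: 88084.8 / 137 → 643 s.
Number of layers: 138 / 0.36 → 384 (rounded up).
Non-print overhead = 384 × 1.6 = 614.4 s.
Altogether 643 + 614.4 = 1257.4 s, i.e. 21.0 minutes.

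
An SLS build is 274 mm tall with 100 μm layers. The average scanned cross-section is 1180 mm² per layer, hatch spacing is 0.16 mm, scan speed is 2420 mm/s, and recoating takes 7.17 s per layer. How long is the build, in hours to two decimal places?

Number of layers: 274 / 0.1 → 2740 (rounded up).
Per-layer scan distance: 1180 / 0.16 → 7375 mm.
Per-layer scan time = 7375 / 2420 = 3.0475 s.
Time per layer = 3.0475 + 7.17, so 10.2175 s.
Build time = 2740 × 10.2175 = 27995.95 s = 7.78 hours.

7.78 hours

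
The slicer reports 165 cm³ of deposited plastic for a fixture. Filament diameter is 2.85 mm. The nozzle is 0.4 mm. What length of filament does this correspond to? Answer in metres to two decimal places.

25.86 m

Filament cross-section = π × (2.85/2)² = 6.3794 mm².
L = 165000 mm³ / 6.3794 mm² = 25864.5 mm, i.e. 25.86 m.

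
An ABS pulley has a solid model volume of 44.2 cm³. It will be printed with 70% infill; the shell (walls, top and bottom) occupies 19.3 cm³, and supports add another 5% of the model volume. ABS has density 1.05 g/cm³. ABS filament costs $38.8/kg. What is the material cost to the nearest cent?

Volume inside the shell: 44.2 − 19.3 → 24.9 cm³.
Deposited infill = 0.70 × 24.9, so 17.43 cm³.
Support = 0.05 × 44.2, so 2.21 cm³.
Deposited volume = 19.3 + 17.43 + 2.21 = 38.94 cm³.
Mass = 38.94 × 1.05, so 40.887 g.
Cost = 40.887 g / 1000 × $38.8/kg = $1.59.

$1.59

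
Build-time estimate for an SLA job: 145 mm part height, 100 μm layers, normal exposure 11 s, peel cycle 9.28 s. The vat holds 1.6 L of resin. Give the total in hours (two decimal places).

Number of layers: 145 / 0.1 → 1450 (rounded up).
Cycle time = 11 + 9.28, so 20.28 s.
Build time: 1450 × 20.28 s = 29406 s, i.e. 8.17 hours.

8.17 hours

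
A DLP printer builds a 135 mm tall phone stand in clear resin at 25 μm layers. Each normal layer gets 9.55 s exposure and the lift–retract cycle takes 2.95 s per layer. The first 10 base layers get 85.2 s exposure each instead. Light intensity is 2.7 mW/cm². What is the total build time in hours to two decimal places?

18.96 hours

Layers = ⌈135/0.025⌉ = 5400.
Burn-in layers = 10 × (85.2 + 2.95) = 881.5 s.
Normal layers = 5390 × (9.55 + 2.95) = 67375 s.
Total = 881.5 + 67375 = 68256.5 s = 18.96 hours.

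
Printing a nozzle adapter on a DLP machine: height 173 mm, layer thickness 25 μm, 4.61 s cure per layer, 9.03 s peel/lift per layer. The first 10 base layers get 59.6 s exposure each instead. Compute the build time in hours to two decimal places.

Layers = ⌈173/0.025⌉ = 6920.
Bottom layers: 10 × (59.6 + 9.03) → 686.3 s.
Normal layers: 6910 × (4.61 + 9.03) → 94252.4 s.
Sum: 686.3 + 94252.4 = 94938.7 s → 26.37 hours.

26.37 hours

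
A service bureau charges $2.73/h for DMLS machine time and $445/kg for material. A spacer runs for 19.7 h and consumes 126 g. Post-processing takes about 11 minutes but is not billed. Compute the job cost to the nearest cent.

$109.85

Time charge = 2.73 × 19.7, so $53.781.
Feedstock cost = 445 × 126/1000, so $56.07.
Total = 53.781 + 56.07 = 109.851 ≈ $109.85.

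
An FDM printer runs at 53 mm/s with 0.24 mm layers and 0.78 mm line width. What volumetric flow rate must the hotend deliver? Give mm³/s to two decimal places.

Bead cross-section: 0.24 × 0.78 → 0.1872 mm².
Q = v·A = 53 × 0.1872 = 9.92 mm³/s.

9.92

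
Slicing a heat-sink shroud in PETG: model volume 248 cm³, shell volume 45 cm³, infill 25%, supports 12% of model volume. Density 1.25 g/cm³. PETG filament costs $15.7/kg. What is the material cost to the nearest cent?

$2.46

Volume inside the shell: 248 − 45 → 203 cm³.
Deposited infill: 0.25 × 203 → 50.75 cm³.
Support = 0.12 × 248, so 29.76 cm³.
Total printed volume: 45 + 50.75 + 29.76 → 125.51 cm³.
Mass = 125.51 × 1.25 = 156.8875 g.
Cost = 156.8875 g / 1000 × $15.7/kg = $2.46.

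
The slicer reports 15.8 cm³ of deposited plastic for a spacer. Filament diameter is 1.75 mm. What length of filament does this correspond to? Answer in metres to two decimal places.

6.57 m

Filament cross-section = π × (1.75/2)² = 2.4053 mm².
Length = 15.8 cm³ / 2.4053 mm² = 15800 / 2.4053 = 6568.83 mm = 6.57 m.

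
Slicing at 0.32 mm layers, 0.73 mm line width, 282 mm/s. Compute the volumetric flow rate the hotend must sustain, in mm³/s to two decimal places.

65.88

Extrusion cross-section = 0.32 × 0.73 = 0.2336 mm².
Volumetric flow = 282 × 0.2336 = 65.88 mm³/s.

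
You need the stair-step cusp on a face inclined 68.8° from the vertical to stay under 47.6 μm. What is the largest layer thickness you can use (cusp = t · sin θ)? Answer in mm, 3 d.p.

0.051 mm

sin(68.8°) = 0.9323; t_max = 0.0476/0.9323 = 0.051 mm.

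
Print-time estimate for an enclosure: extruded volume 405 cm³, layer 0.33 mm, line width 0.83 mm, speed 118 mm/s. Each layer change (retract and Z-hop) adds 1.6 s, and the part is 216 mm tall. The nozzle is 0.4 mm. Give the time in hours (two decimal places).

3.77 hours

Extrusion cross-section: 0.33 × 0.83 → 0.2739 mm².
Total extruded path = 405000/0.2739 = 1478641.8 mm.
Extrusion time = 1478641.8 / 118 = 12530.9 s.
Layers = ⌈216/0.33⌉ = 655.
Layer-change overhead: 655 × 1.6 → 1048 s.
Altogether 12530.9 + 1048 = 13578.9 s, i.e. 3.77 hours.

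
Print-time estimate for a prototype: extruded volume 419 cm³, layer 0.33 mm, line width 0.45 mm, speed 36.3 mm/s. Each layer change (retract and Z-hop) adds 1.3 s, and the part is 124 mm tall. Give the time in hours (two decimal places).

Extrusion cross-section: 0.33 × 0.45 → 0.1485 mm².
Total extruded path = 419000/0.1485 = 2821548.8 mm.
Print-move time = 2821548.8 / 36.3 = 77728.6 s.
Number of layers: 124 / 0.33 → 376 (rounded up).
Non-print overhead: 376 × 1.3 → 488.8 s.
Altogether 77728.6 + 488.8 = 78217.4 s, i.e. 21.73 hours.

21.73 hours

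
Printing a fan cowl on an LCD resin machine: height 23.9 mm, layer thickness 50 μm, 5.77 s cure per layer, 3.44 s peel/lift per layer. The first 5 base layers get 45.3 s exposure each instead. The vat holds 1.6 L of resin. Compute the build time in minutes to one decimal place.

Layer count = ceil(23.9 / 0.05) = 478.
Burn-in layers = 5 × (45.3 + 3.44) = 243.7 s.
Normal layers = 473 × (5.77 + 3.44) = 4356.33 s.
Total = 243.7 + 4356.33 = 4600.03 s = 76.7 minutes.

76.7 minutes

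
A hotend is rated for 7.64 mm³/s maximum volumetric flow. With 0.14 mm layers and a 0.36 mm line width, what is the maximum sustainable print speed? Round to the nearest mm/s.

Extrusion cross-section = 0.14 × 0.36 = 0.0504 mm².
v_max = Q/A = 7.64/0.0504 = 151.59 mm/s → 152 mm/s.

152 mm/s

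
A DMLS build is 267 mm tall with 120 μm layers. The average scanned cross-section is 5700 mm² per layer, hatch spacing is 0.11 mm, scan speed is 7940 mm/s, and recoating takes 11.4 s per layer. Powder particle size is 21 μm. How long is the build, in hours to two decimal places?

11.08 hours

Layer count = ceil(267 / 0.12) = 2225.
Per-layer scan distance: 5700 / 0.11 → 51818.2 mm.
Per-layer scan time = 51818.2 / 7940 = 6.5262 s.
Layer cycle: 6.5262 + 11.4 → 17.9262 s.
Build time = 2225 × 17.9262 = 39885.795 s = 11.08 hours.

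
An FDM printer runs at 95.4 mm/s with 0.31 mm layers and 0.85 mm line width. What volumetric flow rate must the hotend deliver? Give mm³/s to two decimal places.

25.14

Extrusion cross-section: 0.31 × 0.85 → 0.2635 mm².
Volumetric flow = 95.4 × 0.2635 = 25.14 mm³/s.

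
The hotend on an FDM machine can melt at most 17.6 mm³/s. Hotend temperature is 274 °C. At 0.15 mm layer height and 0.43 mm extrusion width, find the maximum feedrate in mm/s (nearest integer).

Extrusion cross-section: 0.15 × 0.43 → 0.0645 mm².
Max speed = 17.6 / 0.0645 = 272.87 ≈ 273 mm/s.

273 mm/s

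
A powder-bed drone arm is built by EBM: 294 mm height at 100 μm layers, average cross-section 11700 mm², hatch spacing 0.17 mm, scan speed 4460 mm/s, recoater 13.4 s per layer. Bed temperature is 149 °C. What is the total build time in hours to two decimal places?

Number of layers: 294 / 0.1 → 2940 (rounded up).
Per-layer scan distance: 11700 / 0.17 → 68823.5 mm.
Scan time per layer = 68823.5 / 4460 = 15.4313 s.
Per-layer time = 15.4313 + 13.4, so 28.8313 s.
Build time = 2940 × 28.8313 = 84764.022 s = 23.55 hours.

23.55 hours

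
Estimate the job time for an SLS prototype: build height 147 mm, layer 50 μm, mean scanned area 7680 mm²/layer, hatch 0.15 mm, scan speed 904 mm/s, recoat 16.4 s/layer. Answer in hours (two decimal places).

59.65 hours

Layer count = ceil(147 / 0.05) = 2940.
Per-layer scan distance: 7680 / 0.15 → 51200 mm.
Scan time per layer = 51200 / 904 = 56.6372 s.
Layer cycle = 56.6372 + 16.4, so 73.0372 s.
Total: 2940 × 73.0372 s = 214729.368 s → 59.65 hours.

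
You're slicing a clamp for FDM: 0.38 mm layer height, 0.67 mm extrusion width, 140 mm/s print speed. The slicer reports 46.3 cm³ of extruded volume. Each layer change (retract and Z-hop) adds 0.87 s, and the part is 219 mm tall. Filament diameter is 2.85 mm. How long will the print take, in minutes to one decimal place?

Extrusion cross-section = 0.38 × 0.67, so 0.2546 mm².
Path length: 46300 mm³ / 0.2546 mm² → 181853.9 mm.
Time extruding: 181853.9 / 140 → 1299 s.
Number of layers: 219 / 0.38 → 577 (rounded up).
Layer-change overhead = 577 × 0.87 = 501.99 s.
Total = 1299 + 501.99 = 1800.99 s = 30.0 minutes.

30.0 minutes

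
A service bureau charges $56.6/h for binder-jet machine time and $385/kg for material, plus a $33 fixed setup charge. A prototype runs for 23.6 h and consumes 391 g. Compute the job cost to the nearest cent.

$1519.30

Machine cost: 56.6 × 23.6 → $1335.76.
Feedstock cost = 385 × 391/1000 = $150.535.
Total = 1335.76 + 150.535 + 33 = 1519.295 ≈ $1519.30.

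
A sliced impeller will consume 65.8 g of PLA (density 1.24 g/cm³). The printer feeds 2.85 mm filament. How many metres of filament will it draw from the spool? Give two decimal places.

Volume = 65.8 g / 1.24 g·cm⁻³ = 53.0645 cm³ = 53064.5 mm³.
Cross-section of 2.85 mm filament: π·(2.85/2)² = 6.3794 mm².
Length = 53064.5 / 6.3794 = 8318.1 mm = 8.32 m.

8.32 m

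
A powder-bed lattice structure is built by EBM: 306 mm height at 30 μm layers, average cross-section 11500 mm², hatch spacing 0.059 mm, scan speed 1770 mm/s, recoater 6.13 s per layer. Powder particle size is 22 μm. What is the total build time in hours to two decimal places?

329.38 hours

Number of layers: 306 / 0.03 → 10200 (rounded up).
Hatch length per layer = 11500 / 0.059 = 194915.3 mm.
Per-layer scan time: 194915.3 / 1770 → 110.1216 s.
Time per layer = 110.1216 + 6.13, so 116.2516 s.
10200 layers × 116.2516 s/layer = 1185766.32 s, i.e. 329.38 hours.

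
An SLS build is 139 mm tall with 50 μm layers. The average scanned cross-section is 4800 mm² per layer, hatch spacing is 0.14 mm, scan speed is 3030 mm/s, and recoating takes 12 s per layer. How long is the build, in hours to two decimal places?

Layers = ⌈139/0.05⌉ = 2780.
Scan path per layer = 4800 / 0.14, so 34285.7 mm.
Per-layer scan time = 34285.7 / 3030 = 11.3154 s.
Per-layer time: 11.3154 + 12 → 23.3154 s.
2780 layers × 23.3154 s/layer = 64816.812 s, i.e. 18.00 hours.

18.00 hours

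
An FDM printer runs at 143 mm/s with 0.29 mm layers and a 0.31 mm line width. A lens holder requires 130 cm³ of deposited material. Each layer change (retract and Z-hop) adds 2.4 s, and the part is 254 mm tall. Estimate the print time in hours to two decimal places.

3.39 hours

Bead cross-section: 0.29 × 0.31 → 0.0899 mm².
Path length: 130000 mm³ / 0.0899 mm² → 1446051.2 mm.
Time extruding = 1446051.2 / 143 = 10112.2 s.
Number of layers: 254 / 0.29 → 876 (rounded up).
Non-print overhead = 876 × 2.4, so 2102.4 s.
Altogether 10112.2 + 2102.4 = 12214.6 s, i.e. 3.39 hours.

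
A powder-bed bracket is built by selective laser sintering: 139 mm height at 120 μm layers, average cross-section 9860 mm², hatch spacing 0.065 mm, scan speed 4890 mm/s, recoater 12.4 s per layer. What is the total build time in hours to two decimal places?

Layers = ⌈139/0.12⌉ = 1159.
Scan path per layer = 9860 / 0.065 = 151692.3 mm.
Per-layer scan time: 151692.3 / 4890 → 31.0209 s.
Layer cycle = 31.0209 + 12.4, so 43.4209 s.
1159 layers × 43.4209 s/layer = 50324.8231 s, i.e. 13.98 hours.

13.98 hours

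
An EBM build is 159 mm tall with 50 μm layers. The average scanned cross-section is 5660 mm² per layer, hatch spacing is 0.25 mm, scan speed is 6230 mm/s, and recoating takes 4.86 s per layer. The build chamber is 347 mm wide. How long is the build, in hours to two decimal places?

7.50 hours

Layers = ⌈159/0.05⌉ = 3180.
Scan path per layer = 5660 / 0.25, so 22640 mm.
Scan time per layer: 22640 / 6230 → 3.634 s.
Layer cycle: 3.634 + 4.86 → 8.494 s.
3180 layers × 8.494 s/layer = 27010.92 s, i.e. 7.50 hours.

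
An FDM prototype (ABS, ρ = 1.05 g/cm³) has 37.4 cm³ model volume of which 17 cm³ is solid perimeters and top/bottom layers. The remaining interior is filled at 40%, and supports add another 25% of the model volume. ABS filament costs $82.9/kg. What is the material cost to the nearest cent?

Interior volume = 37.4 − 17, so 20.4 cm³.
Infill deposited: 0.40 × 20.4 → 8.16 cm³.
Support = 0.25 × 37.4 = 9.35 cm³.
Total printed volume = 17 + 8.16 + 9.35, so 34.51 cm³.
Mass: 34.51 × 1.05 → 36.2355 g.
At $82.9/kg: 36.2355/1000 × 82.9 = $3.00.

$3.00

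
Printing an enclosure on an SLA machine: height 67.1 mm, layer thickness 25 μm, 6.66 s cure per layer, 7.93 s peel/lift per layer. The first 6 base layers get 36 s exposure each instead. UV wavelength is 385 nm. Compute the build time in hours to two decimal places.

10.93 hours

Layers = ⌈67.1/0.025⌉ = 2684.
Base layers = 6 × (36 + 7.93) = 263.58 s.
Remaining layers = 2678 × (6.66 + 7.93), so 39072.02 s.
Total = 263.58 + 39072.02 = 39335.6 s = 10.93 hours.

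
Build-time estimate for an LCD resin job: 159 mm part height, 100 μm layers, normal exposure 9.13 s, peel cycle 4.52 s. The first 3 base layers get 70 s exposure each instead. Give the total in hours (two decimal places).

6.08 hours

Layers = ⌈159/0.1⌉ = 1590.
Burn-in layers = 3 × (70 + 4.52) = 223.56 s.
Normal layers = 1587 × (9.13 + 4.52) = 21662.55 s.
Sum: 223.56 + 21662.55 = 21886.11 s → 6.08 hours.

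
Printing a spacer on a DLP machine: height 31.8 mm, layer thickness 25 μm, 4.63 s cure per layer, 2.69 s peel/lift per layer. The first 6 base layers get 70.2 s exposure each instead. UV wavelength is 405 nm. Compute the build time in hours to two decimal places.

Layer count = ceil(31.8 / 0.025) = 1272.
Bottom layers: 6 × (70.2 + 2.69) → 437.34 s.
Remaining layers = 1266 × (4.63 + 2.69) = 9267.12 s.
Sum: 437.34 + 9267.12 = 9704.46 s → 2.70 hours.

2.70 hours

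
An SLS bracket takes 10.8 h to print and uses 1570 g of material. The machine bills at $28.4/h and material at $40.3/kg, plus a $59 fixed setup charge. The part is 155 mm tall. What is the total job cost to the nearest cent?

$428.99

Machine-time cost: 28.4 × 10.8 → $306.72.
Material cost = 40.3 × 1570/1000, so $63.271.
Adding setup: 306.72 + 63.271 + 59 → 428.991 ≈ $428.99.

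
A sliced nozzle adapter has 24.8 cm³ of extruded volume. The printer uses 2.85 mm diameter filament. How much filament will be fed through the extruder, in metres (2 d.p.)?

A = π r² = π × 1.425² = 6.3794 mm².
Length = 24.8 cm³ / 6.3794 mm² = 24800 / 6.3794 = 3887.51 mm = 3.89 m.

3.89 m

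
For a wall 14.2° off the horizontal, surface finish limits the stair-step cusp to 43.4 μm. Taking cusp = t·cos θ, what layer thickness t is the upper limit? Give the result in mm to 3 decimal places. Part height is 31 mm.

Layer height = cusp / cos(14.2°) = 0.0434 / 0.9694 = 0.045 mm.

0.045 mm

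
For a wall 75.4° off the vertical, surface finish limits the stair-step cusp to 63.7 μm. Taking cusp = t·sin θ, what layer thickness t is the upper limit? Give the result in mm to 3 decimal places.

0.066 mm

sin(75.4°) = 0.9677; t_max = 0.0637/0.9677 = 0.066 mm.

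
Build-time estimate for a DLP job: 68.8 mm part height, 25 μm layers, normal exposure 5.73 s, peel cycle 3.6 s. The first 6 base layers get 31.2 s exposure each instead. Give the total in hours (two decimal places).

7.17 hours

Layer count = ceil(68.8 / 0.025) = 2752.
Bottom layers: 6 × (31.2 + 3.6) → 208.8 s.
Normal layers = 2746 × (5.73 + 3.6) = 25620.18 s.
Sum: 208.8 + 25620.18 = 25828.98 s → 7.17 hours.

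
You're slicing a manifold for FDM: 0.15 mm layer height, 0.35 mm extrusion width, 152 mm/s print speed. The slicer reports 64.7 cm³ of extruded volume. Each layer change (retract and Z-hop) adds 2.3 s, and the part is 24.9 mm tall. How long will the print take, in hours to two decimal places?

Extrusion cross-section = 0.15 × 0.35 = 0.0525 mm².
Total extruded path = 64700/0.0525 = 1232381 mm.
Extrusion time = 1232381 / 152 = 8107.8 s.
Number of layers: 24.9 / 0.15 → 166 (rounded up).
Non-print overhead: 166 × 2.3 → 381.8 s.
Total = 8107.8 + 381.8 = 8489.6 s = 2.36 hours.

2.36 hours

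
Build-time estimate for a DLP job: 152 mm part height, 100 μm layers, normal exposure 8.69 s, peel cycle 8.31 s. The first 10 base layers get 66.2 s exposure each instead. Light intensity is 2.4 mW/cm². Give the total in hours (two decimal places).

7.34 hours

Layer count = ceil(152 / 0.1) = 1520.
Bottom layers = 10 × (66.2 + 8.31) = 745.1 s.
Remaining layers = 1510 × (8.69 + 8.31) = 25670 s.
Sum: 745.1 + 25670 = 26415.1 s → 7.34 hours.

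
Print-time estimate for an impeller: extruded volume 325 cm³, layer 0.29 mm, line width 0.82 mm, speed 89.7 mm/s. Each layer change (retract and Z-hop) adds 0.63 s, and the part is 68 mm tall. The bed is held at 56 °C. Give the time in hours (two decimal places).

4.27 hours

Bead cross-section = 0.29 × 0.82 = 0.2378 mm².
Path length: 325000 mm³ / 0.2378 mm² → 1366694.7 mm.
Extrusion time: 1366694.7 / 89.7 → 15236.3 s.
Number of layers: 68 / 0.29 → 235 (rounded up).
Z-hop total = 235 × 0.63, so 148.05 s.
Altogether 15236.3 + 148.05 = 15384.35 s, i.e. 4.27 hours.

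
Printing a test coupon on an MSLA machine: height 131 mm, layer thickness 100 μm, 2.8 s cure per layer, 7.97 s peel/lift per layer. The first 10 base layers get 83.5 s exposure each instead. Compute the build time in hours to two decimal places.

4.14 hours

Layer count = ceil(131 / 0.1) = 1310.
Burn-in layers: 10 × (83.5 + 7.97) → 914.7 s.
Regular layers: 1300 × (2.8 + 7.97) → 14001 s.
Total = 914.7 + 14001 = 14915.7 s = 4.14 hours.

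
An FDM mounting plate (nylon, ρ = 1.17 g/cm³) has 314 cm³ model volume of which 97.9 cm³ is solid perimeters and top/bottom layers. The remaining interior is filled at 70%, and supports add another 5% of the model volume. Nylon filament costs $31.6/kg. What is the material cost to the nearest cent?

Infill region: 314 − 97.9 → 216.1 cm³.
Infill deposited = 0.70 × 216.1 = 151.27 cm³.
Support = 0.05 × 314, so 15.7 cm³.
Total printed volume = 97.9 + 151.27 + 15.7 = 264.87 cm³.
Mass: 264.87 × 1.17 → 309.8979 g.
At $31.6/kg: 309.8979/1000 × 31.6 = $9.79.

$9.79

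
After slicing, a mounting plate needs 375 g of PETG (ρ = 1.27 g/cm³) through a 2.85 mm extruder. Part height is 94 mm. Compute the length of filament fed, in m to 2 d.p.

Extruded volume: 375/1.27 = 295.2756 cm³ (295275.6 mm³).
Cross-section of 2.85 mm filament: π·(2.85/2)² = 6.3794 mm².
Length = 295275.6 / 6.3794 = 46285.79 mm = 46.29 m.

46.29 m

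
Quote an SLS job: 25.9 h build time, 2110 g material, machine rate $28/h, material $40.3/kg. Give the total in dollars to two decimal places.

$810.23

Time charge: 28 × 25.9 → $725.20.
Feedstock cost = 40.3 × 2110/1000, so $85.033.
Total = 725.20 + 85.033 = 810.233 ≈ $810.23.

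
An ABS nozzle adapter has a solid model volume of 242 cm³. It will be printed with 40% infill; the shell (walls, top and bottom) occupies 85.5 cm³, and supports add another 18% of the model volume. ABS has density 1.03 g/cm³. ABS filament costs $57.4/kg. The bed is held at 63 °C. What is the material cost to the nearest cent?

$11.33

Interior volume = 242 − 85.5, so 156.5 cm³.
Infill deposited = 0.40 × 156.5 = 62.6 cm³.
Support: 0.18 × 242 → 43.56 cm³.
Deposited volume: 85.5 + 62.6 + 43.56 → 191.66 cm³.
Mass = 191.66 × 1.03, so 197.4098 g.
At $57.4/kg: 197.4098/1000 × 57.4 = $11.33.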